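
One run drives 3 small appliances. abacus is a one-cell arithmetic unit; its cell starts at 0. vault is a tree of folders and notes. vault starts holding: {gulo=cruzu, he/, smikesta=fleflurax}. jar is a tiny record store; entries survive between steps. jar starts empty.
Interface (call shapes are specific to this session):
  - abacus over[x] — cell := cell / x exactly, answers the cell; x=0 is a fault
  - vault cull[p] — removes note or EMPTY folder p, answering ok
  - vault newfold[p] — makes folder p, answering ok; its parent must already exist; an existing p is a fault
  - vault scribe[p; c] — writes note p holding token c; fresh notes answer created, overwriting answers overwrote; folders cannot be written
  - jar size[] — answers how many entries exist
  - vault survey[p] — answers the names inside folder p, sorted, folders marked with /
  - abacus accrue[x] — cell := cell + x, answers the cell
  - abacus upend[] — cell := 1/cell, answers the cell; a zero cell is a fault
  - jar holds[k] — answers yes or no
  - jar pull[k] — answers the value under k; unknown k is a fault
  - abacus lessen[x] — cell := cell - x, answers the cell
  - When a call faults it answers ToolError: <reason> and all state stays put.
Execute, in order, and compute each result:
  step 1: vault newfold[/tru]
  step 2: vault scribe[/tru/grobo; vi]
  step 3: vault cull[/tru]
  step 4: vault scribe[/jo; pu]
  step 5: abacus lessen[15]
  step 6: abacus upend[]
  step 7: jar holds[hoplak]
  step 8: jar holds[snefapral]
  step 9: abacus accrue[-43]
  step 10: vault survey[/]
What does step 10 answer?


Answer: [gulo, he/, jo, smikesta, tru/]

Derivation:
==> vault newfold(p='/tru')
<== ok
==> vault scribe(p='/tru/grobo', c='vi')
<== created
==> vault cull(p='/tru')
<== ToolError: not empty
==> vault scribe(p='/jo', c='pu')
<== created
==> abacus lessen(x='15')
<== -15
==> abacus upend()
<== -1/15
==> jar holds(k='hoplak')
<== no
==> jar holds(k='snefapral')
<== no
==> abacus accrue(x='-43')
<== -646/15
==> vault survey(p='/')
<== [gulo, he/, jo, smikesta, tru/]


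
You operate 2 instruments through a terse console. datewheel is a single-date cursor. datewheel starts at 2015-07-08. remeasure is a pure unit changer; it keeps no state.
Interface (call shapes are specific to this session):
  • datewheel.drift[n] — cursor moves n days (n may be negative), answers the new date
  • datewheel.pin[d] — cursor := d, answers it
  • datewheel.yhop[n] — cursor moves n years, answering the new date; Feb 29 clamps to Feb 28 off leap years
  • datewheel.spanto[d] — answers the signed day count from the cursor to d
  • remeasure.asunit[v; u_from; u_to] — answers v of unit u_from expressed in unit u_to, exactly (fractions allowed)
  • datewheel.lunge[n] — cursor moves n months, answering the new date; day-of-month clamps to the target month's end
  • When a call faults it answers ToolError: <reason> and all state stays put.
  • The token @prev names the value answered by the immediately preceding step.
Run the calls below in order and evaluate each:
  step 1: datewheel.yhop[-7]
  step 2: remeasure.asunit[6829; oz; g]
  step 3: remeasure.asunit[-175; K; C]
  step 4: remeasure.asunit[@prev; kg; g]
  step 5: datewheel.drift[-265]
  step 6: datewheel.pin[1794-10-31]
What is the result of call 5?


Answer: 2007-10-17

Derivation:
% yhop n=-7
:: 2008-07-08
% asunit v=6829 u_from=oz u_to=g
:: 309758229473/1600000
% asunit v=-175 u_from=K u_to=C
:: -8963/20
% asunit v=@prev u_from=kg u_to=g
:: -448150
% drift n=-265
:: 2007-10-17
% pin d=1794-10-31
:: 1794-10-31


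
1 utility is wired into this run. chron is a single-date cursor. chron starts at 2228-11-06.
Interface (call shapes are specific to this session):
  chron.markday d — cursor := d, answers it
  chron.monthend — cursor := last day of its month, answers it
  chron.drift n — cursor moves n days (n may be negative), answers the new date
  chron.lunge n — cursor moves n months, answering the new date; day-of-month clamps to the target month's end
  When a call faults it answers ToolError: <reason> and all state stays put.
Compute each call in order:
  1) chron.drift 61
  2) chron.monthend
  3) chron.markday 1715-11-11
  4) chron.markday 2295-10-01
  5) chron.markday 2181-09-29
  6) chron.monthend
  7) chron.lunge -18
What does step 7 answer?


$ chron.drift n: 61
[out] 2229-01-06
$ chron.monthend
[out] 2229-01-31
$ chron.markday d: 1715-11-11
[out] 1715-11-11
$ chron.markday d: 2295-10-01
[out] 2295-10-01
$ chron.markday d: 2181-09-29
[out] 2181-09-29
$ chron.monthend
[out] 2181-09-30
$ chron.lunge n: -18
[out] 2180-03-30

Answer: 2180-03-30


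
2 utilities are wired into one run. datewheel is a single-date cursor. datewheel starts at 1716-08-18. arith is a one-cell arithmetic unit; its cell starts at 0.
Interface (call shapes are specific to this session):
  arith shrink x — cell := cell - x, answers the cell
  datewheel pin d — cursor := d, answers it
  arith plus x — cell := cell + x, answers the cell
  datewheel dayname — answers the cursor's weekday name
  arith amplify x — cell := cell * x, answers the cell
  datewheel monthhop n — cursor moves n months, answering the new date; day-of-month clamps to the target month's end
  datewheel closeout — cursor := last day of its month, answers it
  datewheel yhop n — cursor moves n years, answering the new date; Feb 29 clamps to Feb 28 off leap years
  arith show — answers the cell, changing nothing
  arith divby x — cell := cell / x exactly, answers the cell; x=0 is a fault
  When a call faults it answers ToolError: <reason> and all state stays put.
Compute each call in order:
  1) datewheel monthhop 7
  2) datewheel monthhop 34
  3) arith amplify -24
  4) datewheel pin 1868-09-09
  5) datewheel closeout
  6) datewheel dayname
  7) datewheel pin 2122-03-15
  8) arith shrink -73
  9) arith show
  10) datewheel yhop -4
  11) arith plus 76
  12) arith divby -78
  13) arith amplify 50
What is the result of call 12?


[in] datewheel monthhop n=7
:: 1717-03-18
[in] datewheel monthhop n=34
:: 1720-01-18
[in] arith amplify x=-24
:: 0
[in] datewheel pin d=1868-09-09
:: 1868-09-09
[in] datewheel closeout
:: 1868-09-30
[in] datewheel dayname
:: Wednesday
[in] datewheel pin d=2122-03-15
:: 2122-03-15
[in] arith shrink x=-73
:: 73
[in] arith show
:: 73
[in] datewheel yhop n=-4
:: 2118-03-15
[in] arith plus x=76
:: 149
[in] arith divby x=-78
:: -149/78
[in] arith amplify x=50
:: -3725/39

Answer: -149/78


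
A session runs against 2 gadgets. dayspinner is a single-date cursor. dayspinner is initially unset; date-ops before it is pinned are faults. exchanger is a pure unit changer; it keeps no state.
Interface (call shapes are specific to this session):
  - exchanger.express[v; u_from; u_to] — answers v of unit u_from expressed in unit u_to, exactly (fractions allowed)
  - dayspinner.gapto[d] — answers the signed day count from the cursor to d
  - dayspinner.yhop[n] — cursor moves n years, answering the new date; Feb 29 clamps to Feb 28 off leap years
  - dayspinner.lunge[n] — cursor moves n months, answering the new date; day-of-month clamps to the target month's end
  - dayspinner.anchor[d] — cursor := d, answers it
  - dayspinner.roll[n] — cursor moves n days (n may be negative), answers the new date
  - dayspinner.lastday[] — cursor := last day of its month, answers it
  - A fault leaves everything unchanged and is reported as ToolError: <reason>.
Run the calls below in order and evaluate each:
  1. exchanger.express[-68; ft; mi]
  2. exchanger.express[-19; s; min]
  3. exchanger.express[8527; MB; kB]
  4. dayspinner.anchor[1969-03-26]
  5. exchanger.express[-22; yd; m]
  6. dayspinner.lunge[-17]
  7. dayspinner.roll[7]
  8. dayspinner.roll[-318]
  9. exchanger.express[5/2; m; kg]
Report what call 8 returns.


Answer: 1966-12-19

Derivation:
% express(v→-68, u_from→ft, u_to→mi) : -17/1320
% express(v→-19, u_from→s, u_to→min) : -19/60
% express(v→8527, u_from→MB, u_to→kB) : 8527000
% anchor(d→1969-03-26) : 1969-03-26
% express(v→-22, u_from→yd, u_to→m) : -12573/625
% lunge(n→-17) : 1967-10-26
% roll(n→7) : 1967-11-02
% roll(n→-318) : 1966-12-19
% express(v→5/2, u_from→m, u_to→kg) : ToolError: incompatible units


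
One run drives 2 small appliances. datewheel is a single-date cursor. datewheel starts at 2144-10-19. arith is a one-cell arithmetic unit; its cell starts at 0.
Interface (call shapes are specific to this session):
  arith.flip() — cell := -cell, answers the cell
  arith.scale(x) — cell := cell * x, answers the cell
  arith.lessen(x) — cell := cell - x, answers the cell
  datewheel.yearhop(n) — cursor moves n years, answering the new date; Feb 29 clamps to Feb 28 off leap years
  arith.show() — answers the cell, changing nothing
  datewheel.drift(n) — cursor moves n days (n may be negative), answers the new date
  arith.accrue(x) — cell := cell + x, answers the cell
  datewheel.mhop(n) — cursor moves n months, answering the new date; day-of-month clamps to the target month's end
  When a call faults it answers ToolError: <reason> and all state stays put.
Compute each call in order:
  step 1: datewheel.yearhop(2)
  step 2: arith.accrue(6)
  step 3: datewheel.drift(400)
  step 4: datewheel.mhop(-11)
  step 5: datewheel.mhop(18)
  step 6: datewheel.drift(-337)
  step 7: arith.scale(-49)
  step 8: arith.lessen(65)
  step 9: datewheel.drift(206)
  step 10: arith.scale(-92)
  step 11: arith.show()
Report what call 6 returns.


Answer: 2147-07-22

Derivation:
-- datewheel.yearhop(n→2) == 2146-10-19
-- arith.accrue(x→6) == 6
-- datewheel.drift(n→400) == 2147-11-23
-- datewheel.mhop(n→-11) == 2146-12-23
-- datewheel.mhop(n→18) == 2148-06-23
-- datewheel.drift(n→-337) == 2147-07-22
-- arith.scale(x→-49) == -294
-- arith.lessen(x→65) == -359
-- datewheel.drift(n→206) == 2148-02-13
-- arith.scale(x→-92) == 33028
-- arith.show() == 33028


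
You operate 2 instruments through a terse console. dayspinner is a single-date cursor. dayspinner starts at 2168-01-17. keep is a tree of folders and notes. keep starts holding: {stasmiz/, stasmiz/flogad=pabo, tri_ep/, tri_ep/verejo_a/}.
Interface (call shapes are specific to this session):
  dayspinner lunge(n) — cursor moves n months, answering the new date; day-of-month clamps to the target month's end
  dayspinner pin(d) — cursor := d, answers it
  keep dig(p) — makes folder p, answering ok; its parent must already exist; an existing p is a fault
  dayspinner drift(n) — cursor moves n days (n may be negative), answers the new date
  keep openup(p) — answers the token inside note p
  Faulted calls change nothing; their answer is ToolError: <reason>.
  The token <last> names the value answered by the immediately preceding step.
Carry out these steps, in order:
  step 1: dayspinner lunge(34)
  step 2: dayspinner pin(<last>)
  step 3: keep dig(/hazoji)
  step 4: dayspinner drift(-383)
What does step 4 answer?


Answer: 2169-10-30

Derivation:
CALL dayspinner lunge[34]
RET  2170-11-17
CALL dayspinner pin[<last>]
RET  2170-11-17
CALL keep dig[/hazoji]
RET  ok
CALL dayspinner drift[-383]
RET  2169-10-30


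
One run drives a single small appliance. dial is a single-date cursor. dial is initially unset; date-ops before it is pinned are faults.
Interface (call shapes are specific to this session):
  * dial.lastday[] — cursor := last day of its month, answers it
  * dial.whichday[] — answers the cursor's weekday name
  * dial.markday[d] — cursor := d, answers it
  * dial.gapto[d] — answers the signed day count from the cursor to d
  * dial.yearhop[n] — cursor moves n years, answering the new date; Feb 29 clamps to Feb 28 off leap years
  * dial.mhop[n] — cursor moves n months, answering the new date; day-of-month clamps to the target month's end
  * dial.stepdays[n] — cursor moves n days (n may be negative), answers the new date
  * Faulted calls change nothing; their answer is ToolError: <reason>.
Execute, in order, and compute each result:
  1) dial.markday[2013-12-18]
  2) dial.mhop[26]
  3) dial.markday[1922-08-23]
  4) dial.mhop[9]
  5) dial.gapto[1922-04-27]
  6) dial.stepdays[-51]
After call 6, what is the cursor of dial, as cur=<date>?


Answer: cur=1923-04-02

Derivation:
-- 1. markday(d: 2013-12-18) => 2013-12-18
-- 2. mhop(n: 26) => 2016-02-18
-- 3. markday(d: 1922-08-23) => 1922-08-23
-- 4. mhop(n: 9) => 1923-05-23
-- 5. gapto(d: 1922-04-27) => -391
-- 6. stepdays(n: -51) => 1923-04-02


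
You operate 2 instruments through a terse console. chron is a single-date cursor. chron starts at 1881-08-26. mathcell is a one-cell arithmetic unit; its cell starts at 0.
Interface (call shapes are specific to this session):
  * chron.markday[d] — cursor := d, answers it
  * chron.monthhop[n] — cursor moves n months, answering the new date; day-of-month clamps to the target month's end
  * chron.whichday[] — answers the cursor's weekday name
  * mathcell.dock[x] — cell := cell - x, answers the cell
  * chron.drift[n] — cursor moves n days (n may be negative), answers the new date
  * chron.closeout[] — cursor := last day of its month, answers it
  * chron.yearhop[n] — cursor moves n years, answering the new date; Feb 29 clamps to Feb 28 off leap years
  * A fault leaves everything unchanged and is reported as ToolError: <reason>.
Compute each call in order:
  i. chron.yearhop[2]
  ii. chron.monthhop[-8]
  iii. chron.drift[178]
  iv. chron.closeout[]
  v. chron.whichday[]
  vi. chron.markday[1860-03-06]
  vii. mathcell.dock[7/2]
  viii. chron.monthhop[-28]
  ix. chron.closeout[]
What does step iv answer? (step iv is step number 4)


Answer: 1883-06-30

Derivation:
→ yearhop(n→2)
← 1883-08-26
→ monthhop(n→-8)
← 1882-12-26
→ drift(n→178)
← 1883-06-22
→ closeout()
← 1883-06-30
→ whichday()
← Saturday
→ markday(d→1860-03-06)
← 1860-03-06
→ dock(x→7/2)
← -7/2
→ monthhop(n→-28)
← 1857-11-06
→ closeout()
← 1857-11-30


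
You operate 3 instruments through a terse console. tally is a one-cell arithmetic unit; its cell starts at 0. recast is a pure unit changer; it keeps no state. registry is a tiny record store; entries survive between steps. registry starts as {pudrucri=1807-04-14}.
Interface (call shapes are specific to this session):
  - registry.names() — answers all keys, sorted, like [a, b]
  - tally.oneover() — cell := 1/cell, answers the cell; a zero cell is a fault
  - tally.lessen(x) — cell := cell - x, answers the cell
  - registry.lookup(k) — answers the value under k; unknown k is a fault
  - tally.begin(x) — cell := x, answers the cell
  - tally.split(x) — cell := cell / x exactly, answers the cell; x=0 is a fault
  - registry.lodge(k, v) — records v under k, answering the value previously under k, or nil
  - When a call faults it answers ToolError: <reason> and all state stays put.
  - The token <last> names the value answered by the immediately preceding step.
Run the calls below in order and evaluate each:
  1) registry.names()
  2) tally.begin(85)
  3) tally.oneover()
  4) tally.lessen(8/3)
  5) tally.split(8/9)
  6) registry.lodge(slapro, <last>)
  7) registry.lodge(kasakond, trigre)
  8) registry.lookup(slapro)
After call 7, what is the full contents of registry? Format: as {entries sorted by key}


Step: registry.names[]
Result: [pudrucri]
Step: tally.begin[x: 85]
Result: 85
Step: tally.oneover[]
Result: 1/85
Step: tally.lessen[x: 8/3]
Result: -677/255
Step: tally.split[x: 8/9]
Result: -2031/680
Step: registry.lodge[k: slapro; v: <last>]
Result: nil
Step: registry.lodge[k: kasakond; v: trigre]
Result: nil
Step: registry.lookup[k: slapro]
Result: -2031/680

Answer: {kasakond=trigre, pudrucri=1807-04-14, slapro=-2031/680}


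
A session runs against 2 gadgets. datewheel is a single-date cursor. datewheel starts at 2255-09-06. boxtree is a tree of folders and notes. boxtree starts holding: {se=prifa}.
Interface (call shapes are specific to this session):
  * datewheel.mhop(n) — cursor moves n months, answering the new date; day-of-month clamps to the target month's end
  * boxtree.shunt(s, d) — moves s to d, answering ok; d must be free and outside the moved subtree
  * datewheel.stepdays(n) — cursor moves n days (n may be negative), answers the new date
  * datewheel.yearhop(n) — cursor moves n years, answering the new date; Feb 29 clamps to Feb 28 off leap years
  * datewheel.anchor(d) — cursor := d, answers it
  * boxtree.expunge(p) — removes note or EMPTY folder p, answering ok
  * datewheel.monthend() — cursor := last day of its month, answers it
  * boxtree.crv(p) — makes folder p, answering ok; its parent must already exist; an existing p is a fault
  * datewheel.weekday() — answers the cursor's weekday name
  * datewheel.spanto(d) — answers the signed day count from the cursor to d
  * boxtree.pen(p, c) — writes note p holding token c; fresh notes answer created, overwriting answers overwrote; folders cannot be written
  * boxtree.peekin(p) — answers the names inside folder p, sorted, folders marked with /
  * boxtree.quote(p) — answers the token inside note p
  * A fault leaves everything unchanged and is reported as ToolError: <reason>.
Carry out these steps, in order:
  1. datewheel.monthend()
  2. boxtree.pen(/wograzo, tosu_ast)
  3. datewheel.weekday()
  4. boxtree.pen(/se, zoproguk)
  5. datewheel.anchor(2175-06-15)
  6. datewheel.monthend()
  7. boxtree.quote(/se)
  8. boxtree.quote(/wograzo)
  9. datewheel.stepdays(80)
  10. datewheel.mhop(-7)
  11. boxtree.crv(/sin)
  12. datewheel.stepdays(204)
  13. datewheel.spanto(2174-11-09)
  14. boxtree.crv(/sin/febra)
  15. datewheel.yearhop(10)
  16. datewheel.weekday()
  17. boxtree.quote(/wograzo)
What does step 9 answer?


CALL datewheel.monthend[]
RET  2255-09-30
CALL boxtree.pen[p=/wograzo; c=tosu_ast]
RET  created
CALL datewheel.weekday[]
RET  Sunday
CALL boxtree.pen[p=/se; c=zoproguk]
RET  overwrote
CALL datewheel.anchor[d=2175-06-15]
RET  2175-06-15
CALL datewheel.monthend[]
RET  2175-06-30
CALL boxtree.quote[p=/se]
RET  zoproguk
CALL boxtree.quote[p=/wograzo]
RET  tosu_ast
CALL datewheel.stepdays[n=80]
RET  2175-09-18
CALL datewheel.mhop[n=-7]
RET  2175-02-18
CALL boxtree.crv[p=/sin]
RET  ok
CALL datewheel.stepdays[n=204]
RET  2175-09-10
CALL datewheel.spanto[d=2174-11-09]
RET  -305
CALL boxtree.crv[p=/sin/febra]
RET  ok
CALL datewheel.yearhop[n=10]
RET  2185-09-10
CALL datewheel.weekday[]
RET  Saturday
CALL boxtree.quote[p=/wograzo]
RET  tosu_ast

Answer: 2175-09-18


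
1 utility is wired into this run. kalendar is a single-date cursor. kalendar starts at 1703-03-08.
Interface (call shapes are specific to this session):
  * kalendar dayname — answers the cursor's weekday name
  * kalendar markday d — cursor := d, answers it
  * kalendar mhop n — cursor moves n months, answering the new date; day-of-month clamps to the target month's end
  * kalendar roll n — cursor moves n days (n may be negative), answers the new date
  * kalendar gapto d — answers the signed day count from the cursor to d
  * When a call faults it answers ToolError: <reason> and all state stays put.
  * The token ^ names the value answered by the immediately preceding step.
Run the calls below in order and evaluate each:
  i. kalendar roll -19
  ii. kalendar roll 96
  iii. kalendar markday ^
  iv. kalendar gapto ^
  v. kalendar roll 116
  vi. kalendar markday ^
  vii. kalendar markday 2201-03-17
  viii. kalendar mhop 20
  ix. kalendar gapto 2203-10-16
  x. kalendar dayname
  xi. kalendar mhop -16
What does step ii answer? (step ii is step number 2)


·→ kalendar roll(n→-19)
·← 1703-02-17
·→ kalendar roll(n→96)
·← 1703-05-24
·→ kalendar markday(d→^)
·← 1703-05-24
·→ kalendar gapto(d→^)
·← 0
·→ kalendar roll(n→116)
·← 1703-09-17
·→ kalendar markday(d→^)
·← 1703-09-17
·→ kalendar markday(d→2201-03-17)
·← 2201-03-17
·→ kalendar mhop(n→20)
·← 2202-11-17
·→ kalendar gapto(d→2203-10-16)
·← 333
·→ kalendar dayname()
·← Wednesday
·→ kalendar mhop(n→-16)
·← 2201-07-17

Answer: 1703-05-24


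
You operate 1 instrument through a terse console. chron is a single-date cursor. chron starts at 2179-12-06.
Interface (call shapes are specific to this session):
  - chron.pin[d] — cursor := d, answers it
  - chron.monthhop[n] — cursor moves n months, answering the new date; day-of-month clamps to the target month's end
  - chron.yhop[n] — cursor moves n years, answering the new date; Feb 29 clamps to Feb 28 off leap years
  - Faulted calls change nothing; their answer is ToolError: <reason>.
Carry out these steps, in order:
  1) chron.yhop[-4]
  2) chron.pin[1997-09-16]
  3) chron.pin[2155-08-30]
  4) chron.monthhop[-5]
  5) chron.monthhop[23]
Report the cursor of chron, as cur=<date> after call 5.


Answer: cur=2157-02-28

Derivation:
→ chron.yhop(n=-4)
← 2175-12-06
→ chron.pin(d=1997-09-16)
← 1997-09-16
→ chron.pin(d=2155-08-30)
← 2155-08-30
→ chron.monthhop(n=-5)
← 2155-03-30
→ chron.monthhop(n=23)
← 2157-02-28


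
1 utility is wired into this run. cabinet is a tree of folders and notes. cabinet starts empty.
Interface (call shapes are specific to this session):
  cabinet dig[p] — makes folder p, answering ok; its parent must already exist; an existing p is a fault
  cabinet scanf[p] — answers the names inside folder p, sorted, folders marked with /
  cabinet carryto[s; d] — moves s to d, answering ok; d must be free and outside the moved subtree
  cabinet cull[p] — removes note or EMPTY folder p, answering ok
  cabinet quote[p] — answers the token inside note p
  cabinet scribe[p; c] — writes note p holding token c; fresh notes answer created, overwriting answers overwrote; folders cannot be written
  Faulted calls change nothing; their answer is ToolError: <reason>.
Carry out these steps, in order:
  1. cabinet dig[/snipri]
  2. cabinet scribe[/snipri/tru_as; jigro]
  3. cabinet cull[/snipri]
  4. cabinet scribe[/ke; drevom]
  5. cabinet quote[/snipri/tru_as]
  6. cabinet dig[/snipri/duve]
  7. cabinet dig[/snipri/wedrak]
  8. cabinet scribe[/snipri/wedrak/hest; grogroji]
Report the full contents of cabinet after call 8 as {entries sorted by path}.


Act: cabinet dig[p='/snipri']
Obs: ok
Act: cabinet scribe[p='/snipri/tru_as'; c='jigro']
Obs: created
Act: cabinet cull[p='/snipri']
Obs: ToolError: not empty
Act: cabinet scribe[p='/ke'; c='drevom']
Obs: created
Act: cabinet quote[p='/snipri/tru_as']
Obs: jigro
Act: cabinet dig[p='/snipri/duve']
Obs: ok
Act: cabinet dig[p='/snipri/wedrak']
Obs: ok
Act: cabinet scribe[p='/snipri/wedrak/hest'; c='grogroji']
Obs: created

Answer: {ke=drevom, snipri/, snipri/duve/, snipri/tru_as=jigro, snipri/wedrak/, snipri/wedrak/hest=grogroji}


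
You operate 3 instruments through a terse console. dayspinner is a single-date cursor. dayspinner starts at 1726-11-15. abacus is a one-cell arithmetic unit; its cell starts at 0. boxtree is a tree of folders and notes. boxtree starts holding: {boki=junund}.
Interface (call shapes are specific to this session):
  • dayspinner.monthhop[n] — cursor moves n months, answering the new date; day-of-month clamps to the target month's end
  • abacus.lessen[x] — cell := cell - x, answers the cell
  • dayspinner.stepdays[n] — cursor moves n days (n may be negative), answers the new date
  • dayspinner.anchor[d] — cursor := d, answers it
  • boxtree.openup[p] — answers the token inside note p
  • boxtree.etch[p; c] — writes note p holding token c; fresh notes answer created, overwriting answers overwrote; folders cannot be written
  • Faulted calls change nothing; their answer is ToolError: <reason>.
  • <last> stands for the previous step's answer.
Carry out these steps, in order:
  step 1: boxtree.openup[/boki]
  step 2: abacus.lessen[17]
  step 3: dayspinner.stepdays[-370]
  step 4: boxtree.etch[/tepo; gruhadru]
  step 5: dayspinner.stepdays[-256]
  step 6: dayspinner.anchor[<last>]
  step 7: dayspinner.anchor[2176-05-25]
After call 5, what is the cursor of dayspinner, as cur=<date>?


Next I call boxtree.openup with p→/boki, which returns junund.
I run abacus.lessen with x→17, which returns -17.
Then dayspinner.stepdays with n→-370, → 1725-11-10.
Using boxtree.etch with p→/tepo, c→gruhadru, and observe created.
Using dayspinner.stepdays with n→-256, — result: 1725-02-27.
Next I call dayspinner.anchor with d→<last>, and observe 1725-02-27.
Calling dayspinner.anchor with d→2176-05-25, giving 2176-05-25.

Answer: cur=1725-02-27


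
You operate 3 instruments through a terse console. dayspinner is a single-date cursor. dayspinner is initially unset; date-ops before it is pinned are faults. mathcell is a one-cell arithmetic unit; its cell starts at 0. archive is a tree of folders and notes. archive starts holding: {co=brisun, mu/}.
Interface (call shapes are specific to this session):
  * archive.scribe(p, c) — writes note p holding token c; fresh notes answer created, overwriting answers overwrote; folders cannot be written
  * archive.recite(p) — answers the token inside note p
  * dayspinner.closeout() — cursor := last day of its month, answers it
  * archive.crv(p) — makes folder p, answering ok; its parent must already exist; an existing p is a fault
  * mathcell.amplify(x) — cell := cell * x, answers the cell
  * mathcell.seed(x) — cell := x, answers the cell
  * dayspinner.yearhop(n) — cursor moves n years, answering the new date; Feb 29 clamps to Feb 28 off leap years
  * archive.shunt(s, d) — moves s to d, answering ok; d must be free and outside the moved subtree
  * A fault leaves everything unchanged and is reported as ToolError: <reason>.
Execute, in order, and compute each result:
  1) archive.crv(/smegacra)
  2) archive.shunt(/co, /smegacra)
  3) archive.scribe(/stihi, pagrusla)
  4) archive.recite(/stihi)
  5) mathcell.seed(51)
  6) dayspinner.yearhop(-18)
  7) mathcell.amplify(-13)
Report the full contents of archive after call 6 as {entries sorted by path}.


·→ archive.crv(p: /smegacra)
·← ok
·→ archive.shunt(s: /co, d: /smegacra)
·← ToolError: exists
·→ archive.scribe(p: /stihi, c: pagrusla)
·← created
·→ archive.recite(p: /stihi)
·← pagrusla
·→ mathcell.seed(x: 51)
·← 51
·→ dayspinner.yearhop(n: -18)
·← ToolError: no date set
·→ mathcell.amplify(x: -13)
·← -663

Answer: {co=brisun, mu/, smegacra/, stihi=pagrusla}


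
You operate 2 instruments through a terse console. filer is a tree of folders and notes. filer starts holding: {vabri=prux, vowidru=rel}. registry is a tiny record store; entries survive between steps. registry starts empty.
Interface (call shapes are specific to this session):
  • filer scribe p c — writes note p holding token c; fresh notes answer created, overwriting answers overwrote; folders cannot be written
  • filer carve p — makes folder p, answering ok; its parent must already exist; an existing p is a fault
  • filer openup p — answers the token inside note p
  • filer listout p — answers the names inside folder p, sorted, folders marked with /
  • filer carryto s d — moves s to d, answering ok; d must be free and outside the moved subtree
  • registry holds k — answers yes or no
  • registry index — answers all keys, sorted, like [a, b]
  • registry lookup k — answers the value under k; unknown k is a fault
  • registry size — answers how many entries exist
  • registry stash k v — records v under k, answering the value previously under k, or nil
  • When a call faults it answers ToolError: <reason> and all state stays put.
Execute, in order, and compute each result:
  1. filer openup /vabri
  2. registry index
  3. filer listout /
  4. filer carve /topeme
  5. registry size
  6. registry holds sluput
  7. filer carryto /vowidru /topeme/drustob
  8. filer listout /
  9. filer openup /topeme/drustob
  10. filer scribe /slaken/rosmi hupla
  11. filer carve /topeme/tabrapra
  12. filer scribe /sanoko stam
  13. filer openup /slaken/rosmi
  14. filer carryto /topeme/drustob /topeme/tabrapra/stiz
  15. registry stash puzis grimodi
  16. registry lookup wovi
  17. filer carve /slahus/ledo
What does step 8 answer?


-- filer openup(p→/vabri) : prux
-- registry index() : []
-- filer listout(p→/) : [vabri, vowidru]
-- filer carve(p→/topeme) : ok
-- registry size() : 0
-- registry holds(k→sluput) : no
-- filer carryto(s→/vowidru, d→/topeme/drustob) : ok
-- filer listout(p→/) : [topeme/, vabri]
-- filer openup(p→/topeme/drustob) : rel
-- filer scribe(p→/slaken/rosmi, c→hupla) : ToolError: no parent
-- filer carve(p→/topeme/tabrapra) : ok
-- filer scribe(p→/sanoko, c→stam) : created
-- filer openup(p→/slaken/rosmi) : ToolError: not found
-- filer carryto(s→/topeme/drustob, d→/topeme/tabrapra/stiz) : ok
-- registry stash(k→puzis, v→grimodi) : nil
-- registry lookup(k→wovi) : ToolError: no such key wovi
-- filer carve(p→/slahus/ledo) : ToolError: no parent

Answer: [topeme/, vabri]


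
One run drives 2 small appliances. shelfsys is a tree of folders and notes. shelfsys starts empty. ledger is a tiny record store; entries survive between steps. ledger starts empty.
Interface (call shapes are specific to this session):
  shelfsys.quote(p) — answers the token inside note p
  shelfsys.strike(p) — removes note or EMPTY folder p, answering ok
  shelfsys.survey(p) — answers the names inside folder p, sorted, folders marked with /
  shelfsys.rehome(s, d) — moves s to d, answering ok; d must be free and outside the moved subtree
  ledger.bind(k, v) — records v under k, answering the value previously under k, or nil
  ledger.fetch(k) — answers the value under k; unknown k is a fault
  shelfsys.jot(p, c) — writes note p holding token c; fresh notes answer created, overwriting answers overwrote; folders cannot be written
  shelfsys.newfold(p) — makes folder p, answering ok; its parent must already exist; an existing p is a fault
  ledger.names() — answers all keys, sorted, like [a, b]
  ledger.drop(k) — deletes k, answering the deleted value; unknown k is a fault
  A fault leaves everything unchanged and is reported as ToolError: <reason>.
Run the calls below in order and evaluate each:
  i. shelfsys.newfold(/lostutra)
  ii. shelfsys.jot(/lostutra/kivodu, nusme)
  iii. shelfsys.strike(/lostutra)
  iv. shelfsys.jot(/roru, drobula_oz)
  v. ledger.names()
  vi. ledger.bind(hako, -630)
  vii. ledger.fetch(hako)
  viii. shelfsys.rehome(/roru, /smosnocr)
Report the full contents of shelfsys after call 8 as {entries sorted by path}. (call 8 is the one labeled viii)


-> shelfsys.newfold(p='/lostutra')
<- ok
-> shelfsys.jot(p='/lostutra/kivodu', c='nusme')
<- created
-> shelfsys.strike(p='/lostutra')
<- ToolError: not empty
-> shelfsys.jot(p='/roru', c='drobula_oz')
<- created
-> ledger.names()
<- []
-> ledger.bind(k='hako', v='-630')
<- nil
-> ledger.fetch(k='hako')
<- -630
-> shelfsys.rehome(s='/roru', d='/smosnocr')
<- ok

Answer: {lostutra/, lostutra/kivodu=nusme, smosnocr=drobula_oz}


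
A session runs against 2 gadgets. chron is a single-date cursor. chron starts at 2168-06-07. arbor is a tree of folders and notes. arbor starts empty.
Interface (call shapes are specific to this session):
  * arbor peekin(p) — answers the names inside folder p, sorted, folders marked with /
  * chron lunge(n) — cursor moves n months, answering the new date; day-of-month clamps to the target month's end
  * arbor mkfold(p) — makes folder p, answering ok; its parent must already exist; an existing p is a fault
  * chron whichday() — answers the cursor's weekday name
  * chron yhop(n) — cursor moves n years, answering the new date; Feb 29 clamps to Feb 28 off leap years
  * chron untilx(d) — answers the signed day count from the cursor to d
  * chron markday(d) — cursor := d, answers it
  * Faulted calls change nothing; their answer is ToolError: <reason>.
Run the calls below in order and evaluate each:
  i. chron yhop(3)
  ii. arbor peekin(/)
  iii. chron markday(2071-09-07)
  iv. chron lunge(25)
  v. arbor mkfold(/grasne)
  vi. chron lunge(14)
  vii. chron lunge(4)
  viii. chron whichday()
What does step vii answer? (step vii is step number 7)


Do: chron yhop[n='3']
See: 2171-06-07
Do: arbor peekin[p='/']
See: []
Do: chron markday[d='2071-09-07']
See: 2071-09-07
Do: chron lunge[n='25']
See: 2073-10-07
Do: arbor mkfold[p='/grasne']
See: ok
Do: chron lunge[n='14']
See: 2074-12-07
Do: chron lunge[n='4']
See: 2075-04-07
Do: chron whichday[]
See: Sunday

Answer: 2075-04-07


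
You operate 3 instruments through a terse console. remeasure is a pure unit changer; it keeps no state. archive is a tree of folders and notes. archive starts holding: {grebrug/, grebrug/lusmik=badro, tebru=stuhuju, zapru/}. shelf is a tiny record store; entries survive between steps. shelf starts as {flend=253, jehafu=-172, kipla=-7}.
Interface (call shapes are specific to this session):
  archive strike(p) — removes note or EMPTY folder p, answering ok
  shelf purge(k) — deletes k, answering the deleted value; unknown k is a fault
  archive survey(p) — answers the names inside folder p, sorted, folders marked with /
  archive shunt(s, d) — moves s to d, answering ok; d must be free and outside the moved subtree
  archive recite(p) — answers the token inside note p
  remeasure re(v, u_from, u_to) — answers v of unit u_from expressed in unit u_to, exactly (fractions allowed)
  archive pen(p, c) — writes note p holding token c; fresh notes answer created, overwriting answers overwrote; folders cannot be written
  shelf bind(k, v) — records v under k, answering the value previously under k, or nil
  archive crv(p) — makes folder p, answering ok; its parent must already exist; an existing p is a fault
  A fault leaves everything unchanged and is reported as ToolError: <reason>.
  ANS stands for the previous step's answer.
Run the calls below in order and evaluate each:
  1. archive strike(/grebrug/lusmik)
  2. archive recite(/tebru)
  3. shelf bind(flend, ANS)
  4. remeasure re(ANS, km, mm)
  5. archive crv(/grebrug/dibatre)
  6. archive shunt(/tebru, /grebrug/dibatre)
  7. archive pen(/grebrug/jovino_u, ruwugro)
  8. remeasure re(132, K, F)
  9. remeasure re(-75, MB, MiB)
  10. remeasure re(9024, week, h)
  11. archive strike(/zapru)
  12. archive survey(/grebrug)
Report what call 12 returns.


Answer: [dibatre/, jovino_u]

Derivation:
~$ archive strike p='/grebrug/lusmik'
[out] ok
~$ archive recite p='/tebru'
[out] stuhuju
~$ shelf bind k='flend' v='ANS'
[out] 253
~$ remeasure re v='ANS' u_from='km' u_to='mm'
[out] 253000000
~$ archive crv p='/grebrug/dibatre'
[out] ok
~$ archive shunt s='/tebru' d='/grebrug/dibatre'
[out] ToolError: exists
~$ archive pen p='/grebrug/jovino_u' c='ruwugro'
[out] created
~$ remeasure re v='132' u_from='K' u_to='F'
[out] -22207/100
~$ remeasure re v='-75' u_from='MB' u_to='MiB'
[out] -1171875/16384
~$ remeasure re v='9024' u_from='week' u_to='h'
[out] 1516032
~$ archive strike p='/zapru'
[out] ok
~$ archive survey p='/grebrug'
[out] [dibatre/, jovino_u]


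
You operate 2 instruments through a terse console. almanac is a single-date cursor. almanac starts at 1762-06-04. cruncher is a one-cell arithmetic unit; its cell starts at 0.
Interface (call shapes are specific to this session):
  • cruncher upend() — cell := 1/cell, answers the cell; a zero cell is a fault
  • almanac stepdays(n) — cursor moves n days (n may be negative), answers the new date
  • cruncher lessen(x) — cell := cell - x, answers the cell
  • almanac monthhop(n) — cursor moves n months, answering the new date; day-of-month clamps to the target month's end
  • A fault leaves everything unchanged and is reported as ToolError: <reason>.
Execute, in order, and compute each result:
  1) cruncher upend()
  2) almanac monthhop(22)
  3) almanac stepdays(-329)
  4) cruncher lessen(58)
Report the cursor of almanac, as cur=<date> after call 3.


Act: cruncher upend[]
Obs: ToolError: reciprocal of zero
Act: almanac monthhop[22]
Obs: 1764-04-04
Act: almanac stepdays[-329]
Obs: 1763-05-11
Act: cruncher lessen[58]
Obs: -58

Answer: cur=1763-05-11


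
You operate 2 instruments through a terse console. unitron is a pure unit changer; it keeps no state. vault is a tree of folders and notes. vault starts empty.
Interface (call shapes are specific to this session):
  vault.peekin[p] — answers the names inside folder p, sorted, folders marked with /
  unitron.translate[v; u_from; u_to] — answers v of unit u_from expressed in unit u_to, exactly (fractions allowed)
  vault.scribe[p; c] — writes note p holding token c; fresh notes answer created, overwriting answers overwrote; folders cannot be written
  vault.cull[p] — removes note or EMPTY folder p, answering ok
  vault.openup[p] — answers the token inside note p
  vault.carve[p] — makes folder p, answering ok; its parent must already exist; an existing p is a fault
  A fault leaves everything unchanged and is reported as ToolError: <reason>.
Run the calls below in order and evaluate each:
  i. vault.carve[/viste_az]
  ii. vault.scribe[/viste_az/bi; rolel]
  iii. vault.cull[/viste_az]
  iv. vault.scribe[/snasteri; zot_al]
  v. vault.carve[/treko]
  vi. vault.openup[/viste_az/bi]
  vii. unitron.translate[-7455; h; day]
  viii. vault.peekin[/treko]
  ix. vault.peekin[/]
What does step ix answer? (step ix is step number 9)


Answer: [snasteri, treko/, viste_az/]

Derivation:
~$ vault.carve p: /viste_az
= ok
~$ vault.scribe p: /viste_az/bi c: rolel
= created
~$ vault.cull p: /viste_az
= ToolError: not empty
~$ vault.scribe p: /snasteri c: zot_al
= created
~$ vault.carve p: /treko
= ok
~$ vault.openup p: /viste_az/bi
= rolel
~$ unitron.translate v: -7455 u_from: h u_to: day
= -2485/8
~$ vault.peekin p: /treko
= []
~$ vault.peekin p: /
= [snasteri, treko/, viste_az/]


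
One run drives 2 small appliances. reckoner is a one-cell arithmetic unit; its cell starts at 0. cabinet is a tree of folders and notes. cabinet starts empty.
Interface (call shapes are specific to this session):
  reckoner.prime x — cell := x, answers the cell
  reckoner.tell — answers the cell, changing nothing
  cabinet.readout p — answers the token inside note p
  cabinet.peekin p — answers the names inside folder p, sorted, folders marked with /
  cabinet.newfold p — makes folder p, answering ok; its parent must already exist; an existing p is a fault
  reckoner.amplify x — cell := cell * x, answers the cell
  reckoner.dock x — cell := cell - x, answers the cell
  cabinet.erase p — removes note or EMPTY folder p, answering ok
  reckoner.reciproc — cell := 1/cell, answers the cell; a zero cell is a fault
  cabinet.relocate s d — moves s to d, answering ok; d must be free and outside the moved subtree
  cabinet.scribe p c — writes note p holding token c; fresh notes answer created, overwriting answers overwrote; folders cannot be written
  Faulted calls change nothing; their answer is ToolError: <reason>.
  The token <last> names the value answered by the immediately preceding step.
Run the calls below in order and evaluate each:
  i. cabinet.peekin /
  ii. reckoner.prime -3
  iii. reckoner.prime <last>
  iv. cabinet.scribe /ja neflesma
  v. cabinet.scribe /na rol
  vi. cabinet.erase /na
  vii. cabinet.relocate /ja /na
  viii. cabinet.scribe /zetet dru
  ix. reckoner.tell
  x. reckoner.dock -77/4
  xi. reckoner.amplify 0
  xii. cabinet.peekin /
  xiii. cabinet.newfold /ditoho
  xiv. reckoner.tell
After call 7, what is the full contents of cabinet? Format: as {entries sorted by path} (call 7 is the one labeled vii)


# cabinet.peekin(p=/) ~> []
# reckoner.prime(x=-3) ~> -3
# reckoner.prime(x=<last>) ~> -3
# cabinet.scribe(p=/ja, c=neflesma) ~> created
# cabinet.scribe(p=/na, c=rol) ~> created
# cabinet.erase(p=/na) ~> ok
# cabinet.relocate(s=/ja, d=/na) ~> ok
# cabinet.scribe(p=/zetet, c=dru) ~> created
# reckoner.tell() ~> -3
# reckoner.dock(x=-77/4) ~> 65/4
# reckoner.amplify(x=0) ~> 0
# cabinet.peekin(p=/) ~> [na, zetet]
# cabinet.newfold(p=/ditoho) ~> ok
# reckoner.tell() ~> 0

Answer: {na=neflesma}


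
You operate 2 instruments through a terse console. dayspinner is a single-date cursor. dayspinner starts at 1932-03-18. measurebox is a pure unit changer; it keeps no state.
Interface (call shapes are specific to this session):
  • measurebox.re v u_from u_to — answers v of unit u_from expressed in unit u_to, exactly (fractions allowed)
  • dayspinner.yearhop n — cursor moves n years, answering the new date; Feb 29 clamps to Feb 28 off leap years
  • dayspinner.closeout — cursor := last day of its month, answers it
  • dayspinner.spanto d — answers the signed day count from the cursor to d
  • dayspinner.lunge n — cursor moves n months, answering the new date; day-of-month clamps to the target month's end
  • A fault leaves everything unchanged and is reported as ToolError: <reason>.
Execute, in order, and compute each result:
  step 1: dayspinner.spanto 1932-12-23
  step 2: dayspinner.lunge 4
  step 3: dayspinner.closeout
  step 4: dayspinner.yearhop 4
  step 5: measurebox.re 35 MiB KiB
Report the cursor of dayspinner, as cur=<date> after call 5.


Answer: cur=1936-07-31

Derivation:
-- dayspinner.spanto(1932-12-23) => 280
-- dayspinner.lunge(4) => 1932-07-18
-- dayspinner.closeout() => 1932-07-31
-- dayspinner.yearhop(4) => 1936-07-31
-- measurebox.re(35, MiB, KiB) => 35840
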